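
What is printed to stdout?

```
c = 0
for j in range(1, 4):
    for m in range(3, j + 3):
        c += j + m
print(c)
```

j=1,m=3: c = 0+4 = 4
j=2,m=3: c = 4+5 = 9
j=2,m=4: c = 9+6 = 15
j=3,m=3: c = 15+6 = 21
j=3,m=4: c = 21+7 = 28
j=3,m=5: c = 28+8 = 36

36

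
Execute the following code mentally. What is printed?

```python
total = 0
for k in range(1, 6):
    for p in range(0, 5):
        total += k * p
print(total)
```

k=1,p=0: total = 0+0 = 0
k=1,p=1: total = 0+1 = 1
k=1,p=2: total = 1+2 = 3
k=1,p=3: total = 3+3 = 6
k=1,p=4: total = 6+4 = 10
k=2,p=0: total = 10+0 = 10
k=2,p=1: total = 10+2 = 12
k=2,p=2: total = 12+4 = 16
k=2,p=3: total = 16+6 = 22
k=2,p=4: total = 22+8 = 30
k=3,p=0: total = 30+0 = 30
k=3,p=1: total = 30+3 = 33
k=3,p=2: total = 33+6 = 39
k=3,p=3: total = 39+9 = 48
k=3,p=4: total = 48+12 = 60
k=4,p=0: total = 60+0 = 60
k=4,p=1: total = 60+4 = 64
k=4,p=2: total = 64+8 = 72
k=4,p=3: total = 72+12 = 84
k=4,p=4: total = 84+16 = 100
k=5,p=0: total = 100+0 = 100
k=5,p=1: total = 100+5 = 105
k=5,p=2: total = 105+10 = 115
k=5,p=3: total = 115+15 = 130
k=5,p=4: total = 130+20 = 150

150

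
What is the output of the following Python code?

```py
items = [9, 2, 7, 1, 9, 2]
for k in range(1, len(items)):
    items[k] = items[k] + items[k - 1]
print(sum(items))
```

115

k=1: items[1] = 2+9 = 11 → [9, 11, 7, 1, 9, 2]
k=2: items[2] = 7+11 = 18 → [9, 11, 18, 1, 9, 2]
k=3: items[3] = 1+18 = 19 → [9, 11, 18, 19, 9, 2]
k=4: items[4] = 9+19 = 28 → [9, 11, 18, 19, 28, 2]
k=5: items[5] = 2+28 = 30 → [9, 11, 18, 19, 28, 30]
sum = 115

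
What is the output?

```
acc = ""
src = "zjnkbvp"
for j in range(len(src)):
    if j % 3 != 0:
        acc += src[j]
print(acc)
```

jnbv

j=0: skip
j=1: add 'j' → 'j'
j=2: add 'n' → 'jn'
j=3: skip
j=4: add 'b' → 'jnb'
j=5: add 'v' → 'jnbv'
j=6: skip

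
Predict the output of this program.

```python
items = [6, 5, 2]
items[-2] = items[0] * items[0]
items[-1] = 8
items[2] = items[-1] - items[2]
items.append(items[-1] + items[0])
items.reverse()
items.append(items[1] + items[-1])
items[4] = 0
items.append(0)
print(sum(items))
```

48

items[-2] = items[0]*items[0] = 6*6 = 36 → [6, 36, 2]
items[-1] = 8 → [6, 36, 8]
items[2] = items[-1]-items[2] = 8-8 = 0 → [6, 36, 0]
append items[-1]+items[0] = 0+6 = 6 → [6, 36, 0, 6]
reverse → [6, 0, 36, 6]
append items[1]+items[-1] = 0+6 = 6 → [6, 0, 36, 6, 6]
items[4] = 0 → [6, 0, 36, 6, 0]
append 0 → [6, 0, 36, 6, 0, 0]
sum = 48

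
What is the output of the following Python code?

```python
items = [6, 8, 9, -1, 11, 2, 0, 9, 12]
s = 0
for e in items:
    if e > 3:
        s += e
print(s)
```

e=6: >3, s = 0+6 = 6
e=8: >3, s = 6+8 = 14
e=9: >3, s = 14+9 = 23
e=-1: not >3
e=11: >3, s = 23+11 = 34
e=2: not >3
e=0: not >3
e=9: >3, s = 34+9 = 43
e=12: >3, s = 43+12 = 55

55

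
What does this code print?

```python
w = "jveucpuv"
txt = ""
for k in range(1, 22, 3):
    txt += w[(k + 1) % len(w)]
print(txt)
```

epjuuvc

k=1: add w[2]='e' → 'e'
k=4: add w[5]='p' → 'ep'
k=7: add w[0]='j' → 'epj'
k=10: add w[3]='u' → 'epju'
k=13: add w[6]='u' → 'epjuu'
k=16: add w[1]='v' → 'epjuuv'
k=19: add w[4]='c' → 'epjuuvc'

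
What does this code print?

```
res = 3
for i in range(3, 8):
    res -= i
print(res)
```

-22

i=3: res = 3-3 = 0
i=4: res = 0-4 = -4
i=5: res = (-4)-5 = -9
i=6: res = (-9)-6 = -15
i=7: res = (-15)-7 = -22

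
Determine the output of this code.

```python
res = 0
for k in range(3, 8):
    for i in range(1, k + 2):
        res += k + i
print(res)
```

270

k=3,i=1: res = 0+4 = 4
k=3,i=2: res = 4+5 = 9
k=3,i=3: res = 9+6 = 15
k=3,i=4: res = 15+7 = 22
k=4,i=1: res = 22+5 = 27
k=4,i=2: res = 27+6 = 33
k=4,i=3: res = 33+7 = 40
k=4,i=4: res = 40+8 = 48
k=4,i=5: res = 48+9 = 57
k=5,i=1: res = 57+6 = 63
k=5,i=2: res = 63+7 = 70
k=5,i=3: res = 70+8 = 78
k=5,i=4: res = 78+9 = 87
k=5,i=5: res = 87+10 = 97
k=5,i=6: res = 97+11 = 108
k=6,i=1: res = 108+7 = 115
k=6,i=2: res = 115+8 = 123
k=6,i=3: res = 123+9 = 132
k=6,i=4: res = 132+10 = 142
k=6,i=5: res = 142+11 = 153
k=6,i=6: res = 153+12 = 165
k=6,i=7: res = 165+13 = 178
k=7,i=1: res = 178+8 = 186
k=7,i=2: res = 186+9 = 195
k=7,i=3: res = 195+10 = 205
k=7,i=4: res = 205+11 = 216
k=7,i=5: res = 216+12 = 228
k=7,i=6: res = 228+13 = 241
k=7,i=7: res = 241+14 = 255
k=7,i=8: res = 255+15 = 270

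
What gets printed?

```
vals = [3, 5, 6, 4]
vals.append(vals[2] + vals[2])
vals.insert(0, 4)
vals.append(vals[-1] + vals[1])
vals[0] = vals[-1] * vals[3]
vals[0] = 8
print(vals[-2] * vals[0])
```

96

append vals[2]+vals[2] = 6+6 = 12 → [3, 5, 6, 4, 12]
insert 4 at 0 → [4, 3, 5, 6, 4, 12]
append vals[-1]+vals[1] = 12+3 = 15 → [4, 3, 5, 6, 4, 12, 15]
vals[0] = vals[-1]*vals[3] = 15*6 = 90 → [90, 3, 5, 6, 4, 12, 15]
vals[0] = 8 → [8, 3, 5, 6, 4, 12, 15]
vals[-2]*vals[0] = 12*8 = 96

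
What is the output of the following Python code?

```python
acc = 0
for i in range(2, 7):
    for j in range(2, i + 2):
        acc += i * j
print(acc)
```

355

i=2,j=2: acc = 0+4 = 4
i=2,j=3: acc = 4+6 = 10
i=3,j=2: acc = 10+6 = 16
i=3,j=3: acc = 16+9 = 25
i=3,j=4: acc = 25+12 = 37
i=4,j=2: acc = 37+8 = 45
i=4,j=3: acc = 45+12 = 57
i=4,j=4: acc = 57+16 = 73
i=4,j=5: acc = 73+20 = 93
i=5,j=2: acc = 93+10 = 103
i=5,j=3: acc = 103+15 = 118
i=5,j=4: acc = 118+20 = 138
i=5,j=5: acc = 138+25 = 163
i=5,j=6: acc = 163+30 = 193
i=6,j=2: acc = 193+12 = 205
i=6,j=3: acc = 205+18 = 223
i=6,j=4: acc = 223+24 = 247
i=6,j=5: acc = 247+30 = 277
i=6,j=6: acc = 277+36 = 313
i=6,j=7: acc = 313+42 = 355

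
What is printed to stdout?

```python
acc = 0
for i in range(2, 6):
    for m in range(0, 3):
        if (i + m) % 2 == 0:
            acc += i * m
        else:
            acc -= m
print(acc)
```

i=2,m=0: even sum, acc = 0+0 = 0
i=2,m=1: odd sum, acc = 0-1 = -1
i=2,m=2: even sum, acc = (-1)+4 = 3
i=3,m=0: odd sum, acc = 3-0 = 3
i=3,m=1: even sum, acc = 3+3 = 6
i=3,m=2: odd sum, acc = 6-2 = 4
i=4,m=0: even sum, acc = 4+0 = 4
i=4,m=1: odd sum, acc = 4-1 = 3
i=4,m=2: even sum, acc = 3+8 = 11
i=5,m=0: odd sum, acc = 11-0 = 11
i=5,m=1: even sum, acc = 11+5 = 16
i=5,m=2: odd sum, acc = 16-2 = 14

14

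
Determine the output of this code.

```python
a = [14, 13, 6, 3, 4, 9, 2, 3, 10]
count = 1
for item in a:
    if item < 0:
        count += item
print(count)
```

item=14: not <0
item=13: not <0
item=6: not <0
item=3: not <0
item=4: not <0
item=9: not <0
item=2: not <0
item=3: not <0
item=10: not <0

1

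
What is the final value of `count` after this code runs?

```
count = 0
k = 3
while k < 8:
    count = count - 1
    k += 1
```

k=3: count = 0-1 = -1
k=4: count = (-1)-1 = -2
k=5: count = (-2)-1 = -3
k=6: count = (-3)-1 = -4
k=7: count = (-4)-1 = -5

-5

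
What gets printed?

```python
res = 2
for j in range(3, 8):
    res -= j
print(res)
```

-23

j=3: res = 2-3 = -1
j=4: res = (-1)-4 = -5
j=5: res = (-5)-5 = -10
j=6: res = (-10)-6 = -16
j=7: res = (-16)-7 = -23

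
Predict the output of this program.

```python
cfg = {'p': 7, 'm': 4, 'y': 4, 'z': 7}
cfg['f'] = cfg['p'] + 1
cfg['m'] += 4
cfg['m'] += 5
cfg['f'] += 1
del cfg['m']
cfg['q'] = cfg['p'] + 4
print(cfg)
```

{'p': 7, 'y': 4, 'z': 7, 'f': 9, 'q': 11}

cfg['f'] = cfg['p']+1 = 8 → {'p': 7, 'm': 4, 'y': 4, 'z': 7, 'f': 8}
cfg['m'] = 4+4 = 8 → {'p': 7, 'm': 8, 'y': 4, 'z': 7, 'f': 8}
cfg['m'] = 8+5 = 13 → {'p': 7, 'm': 13, 'y': 4, 'z': 7, 'f': 8}
cfg['f'] = 8+1 = 9 → {'p': 7, 'm': 13, 'y': 4, 'z': 7, 'f': 9}
del 'm' → {'p': 7, 'y': 4, 'z': 7, 'f': 9}
cfg['q'] = cfg['p']+4 = 11 → {'p': 7, 'y': 4, 'z': 7, 'f': 9, 'q': 11}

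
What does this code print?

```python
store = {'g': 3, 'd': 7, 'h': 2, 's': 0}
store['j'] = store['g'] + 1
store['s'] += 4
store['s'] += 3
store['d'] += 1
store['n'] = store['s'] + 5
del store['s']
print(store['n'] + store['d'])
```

store['j'] = store['g']+1 = 4 → {'g': 3, 'd': 7, 'h': 2, 's': 0, 'j': 4}
store['s'] = 0+4 = 4 → {'g': 3, 'd': 7, 'h': 2, 's': 4, 'j': 4}
store['s'] = 4+3 = 7 → {'g': 3, 'd': 7, 'h': 2, 's': 7, 'j': 4}
store['d'] = 7+1 = 8 → {'g': 3, 'd': 8, 'h': 2, 's': 7, 'j': 4}
store['n'] = store['s']+5 = 12 → {'g': 3, 'd': 8, 'h': 2, 's': 7, 'j': 4, 'n': 12}
del 's' → {'g': 3, 'd': 8, 'h': 2, 'j': 4, 'n': 12}
store['n']+store['d'] = 12+8 = 20

20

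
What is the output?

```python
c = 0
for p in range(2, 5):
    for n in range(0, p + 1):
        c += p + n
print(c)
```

p=2,n=0: c = 0+2 = 2
p=2,n=1: c = 2+3 = 5
p=2,n=2: c = 5+4 = 9
p=3,n=0: c = 9+3 = 12
p=3,n=1: c = 12+4 = 16
p=3,n=2: c = 16+5 = 21
p=3,n=3: c = 21+6 = 27
p=4,n=0: c = 27+4 = 31
p=4,n=1: c = 31+5 = 36
p=4,n=2: c = 36+6 = 42
p=4,n=3: c = 42+7 = 49
p=4,n=4: c = 49+8 = 57

57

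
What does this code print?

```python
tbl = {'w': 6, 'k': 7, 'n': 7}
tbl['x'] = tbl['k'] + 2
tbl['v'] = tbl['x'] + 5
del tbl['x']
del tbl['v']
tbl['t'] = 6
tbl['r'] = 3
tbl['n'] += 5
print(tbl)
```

{'w': 6, 'k': 7, 'n': 12, 't': 6, 'r': 3}

tbl['x'] = tbl['k']+2 = 9 → {'w': 6, 'k': 7, 'n': 7, 'x': 9}
tbl['v'] = tbl['x']+5 = 14 → {'w': 6, 'k': 7, 'n': 7, 'x': 9, 'v': 14}
del 'x' → {'w': 6, 'k': 7, 'n': 7, 'v': 14}
del 'v' → {'w': 6, 'k': 7, 'n': 7}
tbl['t'] = 6 → {'w': 6, 'k': 7, 'n': 7, 't': 6}
tbl['r'] = 3 → {'w': 6, 'k': 7, 'n': 7, 't': 6, 'r': 3}
tbl['n'] = 7+5 = 12 → {'w': 6, 'k': 7, 'n': 12, 't': 6, 'r': 3}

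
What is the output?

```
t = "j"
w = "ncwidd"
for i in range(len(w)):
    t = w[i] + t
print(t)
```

ddiwcnj

i=0: prepend 'n' → 'nj'
i=1: prepend 'c' → 'cnj'
i=2: prepend 'w' → 'wcnj'
i=3: prepend 'i' → 'iwcnj'
i=4: prepend 'd' → 'diwcnj'
i=5: prepend 'd' → 'ddiwcnj'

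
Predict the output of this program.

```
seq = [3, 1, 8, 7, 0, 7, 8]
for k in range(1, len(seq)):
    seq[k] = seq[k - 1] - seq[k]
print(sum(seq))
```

k=1: seq[1] = 3-1 = 2 → [3, 2, 8, 7, 0, 7, 8]
k=2: seq[2] = 2-8 = -6 → [3, 2, -6, 7, 0, 7, 8]
k=3: seq[3] = (-6)-7 = -13 → [3, 2, -6, -13, 0, 7, 8]
k=4: seq[4] = (-13)-0 = -13 → [3, 2, -6, -13, -13, 7, 8]
k=5: seq[5] = (-13)-7 = -20 → [3, 2, -6, -13, -13, -20, 8]
k=6: seq[6] = (-20)-8 = -28 → [3, 2, -6, -13, -13, -20, -28]
sum = -75

-75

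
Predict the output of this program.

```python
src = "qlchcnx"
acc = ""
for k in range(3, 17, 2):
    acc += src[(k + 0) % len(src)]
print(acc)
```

k=3: add src[3]='h' → 'h'
k=5: add src[5]='n' → 'hn'
k=7: add src[0]='q' → 'hnq'
k=9: add src[2]='c' → 'hnqc'
k=11: add src[4]='c' → 'hnqcc'
k=13: add src[6]='x' → 'hnqccx'
k=15: add src[1]='l' → 'hnqccxl'

hnqccxl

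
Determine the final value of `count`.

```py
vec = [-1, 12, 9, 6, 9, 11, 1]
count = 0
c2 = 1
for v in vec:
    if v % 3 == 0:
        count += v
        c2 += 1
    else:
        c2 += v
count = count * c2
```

v=-1: not %3==0; c2=0
v=12: %3==0, count = 0+12 = 12; c2=1
v=9: %3==0, count = 12+9 = 21; c2=2
v=6: %3==0, count = 21+6 = 27; c2=3
v=9: %3==0, count = 27+9 = 36; c2=4
v=11: not %3==0; c2=15
v=1: not %3==0; c2=16
count*c2 = 36*16 = 576

576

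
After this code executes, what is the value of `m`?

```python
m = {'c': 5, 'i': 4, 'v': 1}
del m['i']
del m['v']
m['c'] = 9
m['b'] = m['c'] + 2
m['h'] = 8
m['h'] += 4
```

{'c': 9, 'b': 11, 'h': 12}

del 'i' → {'c': 5, 'v': 1}
del 'v' → {'c': 5}
m['c'] = 9 → {'c': 9}
m['b'] = m['c']+2 = 11 → {'c': 9, 'b': 11}
m['h'] = 8 → {'c': 9, 'b': 11, 'h': 8}
m['h'] = 8+4 = 12 → {'c': 9, 'b': 11, 'h': 12}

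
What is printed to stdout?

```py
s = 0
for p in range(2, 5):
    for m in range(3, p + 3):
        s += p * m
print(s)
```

122

p=2,m=3: s = 0+6 = 6
p=2,m=4: s = 6+8 = 14
p=3,m=3: s = 14+9 = 23
p=3,m=4: s = 23+12 = 35
p=3,m=5: s = 35+15 = 50
p=4,m=3: s = 50+12 = 62
p=4,m=4: s = 62+16 = 78
p=4,m=5: s = 78+20 = 98
p=4,m=6: s = 98+24 = 122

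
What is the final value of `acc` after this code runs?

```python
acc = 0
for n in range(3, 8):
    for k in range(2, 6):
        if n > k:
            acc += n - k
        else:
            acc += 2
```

46

n=3,k=2: 3>2, acc = 0+1 = 1
n=3,k=3: not 3>3, acc = 1+2 = 3
n=3,k=4: not 3>4, acc = 3+2 = 5
n=3,k=5: not 3>5, acc = 5+2 = 7
n=4,k=2: 4>2, acc = 7+2 = 9
n=4,k=3: 4>3, acc = 9+1 = 10
n=4,k=4: not 4>4, acc = 10+2 = 12
n=4,k=5: not 4>5, acc = 12+2 = 14
n=5,k=2: 5>2, acc = 14+3 = 17
n=5,k=3: 5>3, acc = 17+2 = 19
n=5,k=4: 5>4, acc = 19+1 = 20
n=5,k=5: not 5>5, acc = 20+2 = 22
n=6,k=2: 6>2, acc = 22+4 = 26
n=6,k=3: 6>3, acc = 26+3 = 29
n=6,k=4: 6>4, acc = 29+2 = 31
n=6,k=5: 6>5, acc = 31+1 = 32
n=7,k=2: 7>2, acc = 32+5 = 37
n=7,k=3: 7>3, acc = 37+4 = 41
n=7,k=4: 7>4, acc = 41+3 = 44
n=7,k=5: 7>5, acc = 44+2 = 46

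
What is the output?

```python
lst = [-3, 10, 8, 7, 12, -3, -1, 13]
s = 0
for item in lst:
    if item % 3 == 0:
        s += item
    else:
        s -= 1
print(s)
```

1

item=-3: %3==0, s = 0+(-3) = -3
item=10: not %3==0, s = (-3)-1 = -4
item=8: not %3==0, s = (-4)-1 = -5
item=7: not %3==0, s = (-5)-1 = -6
item=12: %3==0, s = (-6)+12 = 6
item=-3: %3==0, s = 6+(-3) = 3
item=-1: not %3==0, s = 3-1 = 2
item=13: not %3==0, s = 2-1 = 1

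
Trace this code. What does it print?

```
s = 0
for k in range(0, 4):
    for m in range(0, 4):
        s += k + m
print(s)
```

48

k=0,m=0: s = 0+0 = 0
k=0,m=1: s = 0+1 = 1
k=0,m=2: s = 1+2 = 3
k=0,m=3: s = 3+3 = 6
k=1,m=0: s = 6+1 = 7
k=1,m=1: s = 7+2 = 9
k=1,m=2: s = 9+3 = 12
k=1,m=3: s = 12+4 = 16
k=2,m=0: s = 16+2 = 18
k=2,m=1: s = 18+3 = 21
k=2,m=2: s = 21+4 = 25
k=2,m=3: s = 25+5 = 30
k=3,m=0: s = 30+3 = 33
k=3,m=1: s = 33+4 = 37
k=3,m=2: s = 37+5 = 42
k=3,m=3: s = 42+6 = 48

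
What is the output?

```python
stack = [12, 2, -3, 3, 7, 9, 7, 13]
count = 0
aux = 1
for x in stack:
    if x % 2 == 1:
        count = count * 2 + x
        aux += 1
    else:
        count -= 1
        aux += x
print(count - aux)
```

x=12: not odd, count = 0-1 = -1; aux=13
x=2: not odd, count = (-1)-1 = -2; aux=15
x=-3: odd, count = (-2)*2+(-3) = -7; aux=16
x=3: odd, count = (-7)*2+3 = -11; aux=17
x=7: odd, count = (-11)*2+7 = -15; aux=18
x=9: odd, count = (-15)*2+9 = -21; aux=19
x=7: odd, count = (-21)*2+7 = -35; aux=20
x=13: odd, count = (-35)*2+13 = -57; aux=21
count-aux = (-57)-21 = -78

-78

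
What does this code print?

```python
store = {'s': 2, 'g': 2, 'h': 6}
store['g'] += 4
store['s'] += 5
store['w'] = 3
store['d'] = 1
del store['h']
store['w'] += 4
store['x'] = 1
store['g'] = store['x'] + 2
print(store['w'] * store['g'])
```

21

store['g'] = 2+4 = 6 → {'s': 2, 'g': 6, 'h': 6}
store['s'] = 2+5 = 7 → {'s': 7, 'g': 6, 'h': 6}
store['w'] = 3 → {'s': 7, 'g': 6, 'h': 6, 'w': 3}
store['d'] = 1 → {'s': 7, 'g': 6, 'h': 6, 'w': 3, 'd': 1}
del 'h' → {'s': 7, 'g': 6, 'w': 3, 'd': 1}
store['w'] = 3+4 = 7 → {'s': 7, 'g': 6, 'w': 7, 'd': 1}
store['x'] = 1 → {'s': 7, 'g': 6, 'w': 7, 'd': 1, 'x': 1}
store['g'] = store['x']+2 = 3 → {'s': 7, 'g': 3, 'w': 7, 'd': 1, 'x': 1}
store['w']*store['g'] = 7*3 = 21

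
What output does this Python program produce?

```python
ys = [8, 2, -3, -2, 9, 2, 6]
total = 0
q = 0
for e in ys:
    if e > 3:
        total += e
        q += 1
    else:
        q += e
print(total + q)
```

25

e=8: >3, total = 0+8 = 8; q=1
e=2: not >3; q=3
e=-3: not >3; q=0
e=-2: not >3; q=-2
e=9: >3, total = 8+9 = 17; q=-1
e=2: not >3; q=1
e=6: >3, total = 17+6 = 23; q=2
total+q = 23+2 = 25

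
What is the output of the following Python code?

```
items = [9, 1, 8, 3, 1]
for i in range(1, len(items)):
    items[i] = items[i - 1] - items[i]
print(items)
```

[9, 8, 0, -3, -4]

i=1: items[1] = 9-1 = 8 → [9, 8, 8, 3, 1]
i=2: items[2] = 8-8 = 0 → [9, 8, 0, 3, 1]
i=3: items[3] = 0-3 = -3 → [9, 8, 0, -3, 1]
i=4: items[4] = (-3)-1 = -4 → [9, 8, 0, -3, -4]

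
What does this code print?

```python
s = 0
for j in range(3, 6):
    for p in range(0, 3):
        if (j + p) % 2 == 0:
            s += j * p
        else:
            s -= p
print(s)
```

j=3,p=0: odd sum, s = 0-0 = 0
j=3,p=1: even sum, s = 0+3 = 3
j=3,p=2: odd sum, s = 3-2 = 1
j=4,p=0: even sum, s = 1+0 = 1
j=4,p=1: odd sum, s = 1-1 = 0
j=4,p=2: even sum, s = 0+8 = 8
j=5,p=0: odd sum, s = 8-0 = 8
j=5,p=1: even sum, s = 8+5 = 13
j=5,p=2: odd sum, s = 13-2 = 11

11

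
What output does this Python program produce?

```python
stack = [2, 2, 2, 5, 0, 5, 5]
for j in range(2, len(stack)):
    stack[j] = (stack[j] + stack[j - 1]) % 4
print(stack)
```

[2, 2, 0, 1, 1, 2, 3]

j=2: stack[2] = (2+2)%4 = 0 → [2, 2, 0, 5, 0, 5, 5]
j=3: stack[3] = (5+0)%4 = 1 → [2, 2, 0, 1, 0, 5, 5]
j=4: stack[4] = (0+1)%4 = 1 → [2, 2, 0, 1, 1, 5, 5]
j=5: stack[5] = (5+1)%4 = 2 → [2, 2, 0, 1, 1, 2, 5]
j=6: stack[6] = (5+2)%4 = 3 → [2, 2, 0, 1, 1, 2, 3]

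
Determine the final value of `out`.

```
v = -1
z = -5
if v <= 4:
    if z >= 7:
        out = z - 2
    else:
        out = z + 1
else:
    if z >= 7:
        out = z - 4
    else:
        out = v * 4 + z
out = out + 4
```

0

v=-1, z=-5
v <= 4 is True; z >= 7 is False
→ out = z + 1 = -4
out = (-4)+4 = 0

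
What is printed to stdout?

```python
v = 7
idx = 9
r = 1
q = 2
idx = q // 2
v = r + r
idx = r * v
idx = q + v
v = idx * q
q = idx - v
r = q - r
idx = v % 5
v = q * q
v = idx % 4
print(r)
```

-5

idx = 2//2 = 1
v = 1+1 = 2
idx = 1*2 = 2
idx = 2+2 = 4
v = 4*2 = 8
q = 4-8 = -4
r = (-4)-1 = -5
idx = 8%5 = 3
v = (-4)*(-4) = 16
v = 3%4 = 3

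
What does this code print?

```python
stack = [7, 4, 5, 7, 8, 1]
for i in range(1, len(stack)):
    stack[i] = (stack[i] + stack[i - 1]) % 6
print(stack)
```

[7, 5, 4, 5, 1, 2]

i=1: stack[1] = (4+7)%6 = 5 → [7, 5, 5, 7, 8, 1]
i=2: stack[2] = (5+5)%6 = 4 → [7, 5, 4, 7, 8, 1]
i=3: stack[3] = (7+4)%6 = 5 → [7, 5, 4, 5, 8, 1]
i=4: stack[4] = (8+5)%6 = 1 → [7, 5, 4, 5, 1, 1]
i=5: stack[5] = (1+1)%6 = 2 → [7, 5, 4, 5, 1, 2]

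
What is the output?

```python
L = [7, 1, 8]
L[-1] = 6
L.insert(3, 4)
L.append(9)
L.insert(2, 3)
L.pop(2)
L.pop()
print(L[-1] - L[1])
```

3

L[-1] = 6 → [7, 1, 6]
insert 4 at 3 → [7, 1, 6, 4]
append 9 → [7, 1, 6, 4, 9]
insert 3 at 2 → [7, 1, 3, 6, 4, 9]
pop(2) removes 3 → [7, 1, 6, 4, 9]
pop() removes 9 → [7, 1, 6, 4]
L[-1]-L[1] = 4-1 = 3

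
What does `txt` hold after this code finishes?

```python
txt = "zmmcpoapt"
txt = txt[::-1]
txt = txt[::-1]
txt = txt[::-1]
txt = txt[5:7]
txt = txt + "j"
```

'cmj'

reverse → 'tpaopcmmz'
reverse → 'zmmcpoapt'
reverse → 'tpaopcmmz'
slice [5:7] → 'cm'
+ 'j' → 'cmj'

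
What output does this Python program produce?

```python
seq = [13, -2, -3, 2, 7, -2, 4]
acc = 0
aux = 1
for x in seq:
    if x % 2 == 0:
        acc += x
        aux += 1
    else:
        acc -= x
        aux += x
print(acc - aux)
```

x=13: not even, acc = 0-13 = -13; aux=14
x=-2: even, acc = (-13)+(-2) = -15; aux=15
x=-3: not even, acc = (-15)-(-3) = -12; aux=12
x=2: even, acc = (-12)+2 = -10; aux=13
x=7: not even, acc = (-10)-7 = -17; aux=20
x=-2: even, acc = (-17)+(-2) = -19; aux=21
x=4: even, acc = (-19)+4 = -15; aux=22
acc-aux = (-15)-22 = -37

-37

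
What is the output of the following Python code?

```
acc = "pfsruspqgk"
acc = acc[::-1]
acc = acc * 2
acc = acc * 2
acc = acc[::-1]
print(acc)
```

reverse → 'kgqpsursfp'
repeat ×2 → 'kgqpsursfpkgqpsursfp'
repeat ×2 → 'kgqpsursfpkgqpsursfpkgqpsursfpkgqpsursfp'
reverse → 'pfsruspqgkpfsruspqgkpfsruspqgkpfsruspqgk'

pfsruspqgkpfsruspqgkpfsruspqgkpfsruspqgk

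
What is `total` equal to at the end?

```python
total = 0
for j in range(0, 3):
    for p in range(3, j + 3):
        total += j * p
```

17

j=1,p=3: total = 0+3 = 3
j=2,p=3: total = 3+6 = 9
j=2,p=4: total = 9+8 = 17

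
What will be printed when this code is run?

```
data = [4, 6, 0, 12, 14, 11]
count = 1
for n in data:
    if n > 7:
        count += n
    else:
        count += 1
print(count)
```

n=4: not >7, count = 1+1 = 2
n=6: not >7, count = 2+1 = 3
n=0: not >7, count = 3+1 = 4
n=12: >7, count = 4+12 = 16
n=14: >7, count = 16+14 = 30
n=11: >7, count = 30+11 = 41

41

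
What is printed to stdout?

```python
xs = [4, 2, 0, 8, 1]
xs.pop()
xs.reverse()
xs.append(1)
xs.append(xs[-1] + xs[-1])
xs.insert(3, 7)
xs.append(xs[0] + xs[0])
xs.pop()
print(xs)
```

[8, 0, 2, 7, 4, 1, 2]

pop() removes 1 → [4, 2, 0, 8]
reverse → [8, 0, 2, 4]
append 1 → [8, 0, 2, 4, 1]
append xs[-1]+xs[-1] = 1+1 = 2 → [8, 0, 2, 4, 1, 2]
insert 7 at 3 → [8, 0, 2, 7, 4, 1, 2]
append xs[0]+xs[0] = 8+8 = 16 → [8, 0, 2, 7, 4, 1, 2, 16]
pop() removes 16 → [8, 0, 2, 7, 4, 1, 2]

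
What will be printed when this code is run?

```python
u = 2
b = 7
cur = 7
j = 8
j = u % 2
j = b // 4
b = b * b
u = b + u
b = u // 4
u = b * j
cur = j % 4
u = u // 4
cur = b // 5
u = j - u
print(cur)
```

2

j = 2%2 = 0
j = 7//4 = 1
b = 7*7 = 49
u = 49+2 = 51
b = 51//4 = 12
u = 12*1 = 12
cur = 1%4 = 1
u = 12//4 = 3
cur = 12//5 = 2
u = 1-3 = -2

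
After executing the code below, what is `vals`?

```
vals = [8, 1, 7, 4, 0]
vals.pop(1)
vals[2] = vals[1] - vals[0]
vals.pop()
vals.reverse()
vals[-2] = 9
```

[-1, 9, 8]

pop(1) removes 1 → [8, 7, 4, 0]
vals[2] = vals[1]-vals[0] = 7-8 = -1 → [8, 7, -1, 0]
pop() removes 0 → [8, 7, -1]
reverse → [-1, 7, 8]
vals[-2] = 9 → [-1, 9, 8]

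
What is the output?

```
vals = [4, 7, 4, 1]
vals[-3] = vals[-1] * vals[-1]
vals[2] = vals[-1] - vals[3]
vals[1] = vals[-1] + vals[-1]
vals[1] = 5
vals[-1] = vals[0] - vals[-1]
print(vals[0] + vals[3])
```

7

vals[-3] = vals[-1]*vals[-1] = 1*1 = 1 → [4, 1, 4, 1]
vals[2] = vals[-1]-vals[3] = 1-1 = 0 → [4, 1, 0, 1]
vals[1] = vals[-1]+vals[-1] = 1+1 = 2 → [4, 2, 0, 1]
vals[1] = 5 → [4, 5, 0, 1]
vals[-1] = vals[0]-vals[-1] = 4-1 = 3 → [4, 5, 0, 3]
vals[0]+vals[3] = 4+3 = 7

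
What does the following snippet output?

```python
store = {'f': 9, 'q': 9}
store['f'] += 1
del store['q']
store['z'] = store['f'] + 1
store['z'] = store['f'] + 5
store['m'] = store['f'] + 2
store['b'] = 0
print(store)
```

store['f'] = 9+1 = 10 → {'f': 10, 'q': 9}
del 'q' → {'f': 10}
store['z'] = store['f']+1 = 11 → {'f': 10, 'z': 11}
store['z'] = store['f']+5 = 15 → {'f': 10, 'z': 15}
store['m'] = store['f']+2 = 12 → {'f': 10, 'z': 15, 'm': 12}
store['b'] = 0 → {'f': 10, 'z': 15, 'm': 12, 'b': 0}

{'f': 10, 'z': 15, 'm': 12, 'b': 0}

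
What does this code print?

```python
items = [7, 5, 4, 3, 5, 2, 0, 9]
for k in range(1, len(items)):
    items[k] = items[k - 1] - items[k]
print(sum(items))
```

k=1: items[1] = 7-5 = 2 → [7, 2, 4, 3, 5, 2, 0, 9]
k=2: items[2] = 2-4 = -2 → [7, 2, -2, 3, 5, 2, 0, 9]
k=3: items[3] = (-2)-3 = -5 → [7, 2, -2, -5, 5, 2, 0, 9]
k=4: items[4] = (-5)-5 = -10 → [7, 2, -2, -5, -10, 2, 0, 9]
k=5: items[5] = (-10)-2 = -12 → [7, 2, -2, -5, -10, -12, 0, 9]
k=6: items[6] = (-12)-0 = -12 → [7, 2, -2, -5, -10, -12, -12, 9]
k=7: items[7] = (-12)-9 = -21 → [7, 2, -2, -5, -10, -12, -12, -21]
sum = -53

-53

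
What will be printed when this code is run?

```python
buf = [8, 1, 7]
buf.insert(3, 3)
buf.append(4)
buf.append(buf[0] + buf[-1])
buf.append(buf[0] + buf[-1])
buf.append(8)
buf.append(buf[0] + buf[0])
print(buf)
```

insert 3 at 3 → [8, 1, 7, 3]
append 4 → [8, 1, 7, 3, 4]
append buf[0]+buf[-1] = 8+4 = 12 → [8, 1, 7, 3, 4, 12]
append buf[0]+buf[-1] = 8+12 = 20 → [8, 1, 7, 3, 4, 12, 20]
append 8 → [8, 1, 7, 3, 4, 12, 20, 8]
append buf[0]+buf[0] = 8+8 = 16 → [8, 1, 7, 3, 4, 12, 20, 8, 16]

[8, 1, 7, 3, 4, 12, 20, 8, 16]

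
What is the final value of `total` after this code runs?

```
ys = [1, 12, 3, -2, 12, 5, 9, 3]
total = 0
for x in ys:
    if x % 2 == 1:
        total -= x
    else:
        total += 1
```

-18

x=1: odd, total = 0-1 = -1
x=12: not odd, total = (-1)+1 = 0
x=3: odd, total = 0-3 = -3
x=-2: not odd, total = (-3)+1 = -2
x=12: not odd, total = (-2)+1 = -1
x=5: odd, total = (-1)-5 = -6
x=9: odd, total = (-6)-9 = -15
x=3: odd, total = (-15)-3 = -18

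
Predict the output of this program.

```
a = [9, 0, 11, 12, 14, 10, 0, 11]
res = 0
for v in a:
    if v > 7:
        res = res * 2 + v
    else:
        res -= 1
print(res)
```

613

v=9: >7, res = 0*2+9 = 9
v=0: not >7, res = 9-1 = 8
v=11: >7, res = 8*2+11 = 27
v=12: >7, res = 27*2+12 = 66
v=14: >7, res = 66*2+14 = 146
v=10: >7, res = 146*2+10 = 302
v=0: not >7, res = 302-1 = 301
v=11: >7, res = 301*2+11 = 613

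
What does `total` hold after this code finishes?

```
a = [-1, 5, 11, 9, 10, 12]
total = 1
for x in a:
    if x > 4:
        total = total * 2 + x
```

x=-1: not >4
x=5: >4, total = 1*2+5 = 7
x=11: >4, total = 7*2+11 = 25
x=9: >4, total = 25*2+9 = 59
x=10: >4, total = 59*2+10 = 128
x=12: >4, total = 128*2+12 = 268

268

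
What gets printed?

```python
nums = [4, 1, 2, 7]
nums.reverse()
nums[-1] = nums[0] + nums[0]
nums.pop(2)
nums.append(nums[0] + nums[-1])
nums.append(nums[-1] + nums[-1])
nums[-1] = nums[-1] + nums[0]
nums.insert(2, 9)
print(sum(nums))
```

reverse → [7, 2, 1, 4]
nums[-1] = nums[0]+nums[0] = 7+7 = 14 → [7, 2, 1, 14]
pop(2) removes 1 → [7, 2, 14]
append nums[0]+nums[-1] = 7+14 = 21 → [7, 2, 14, 21]
append nums[-1]+nums[-1] = 21+21 = 42 → [7, 2, 14, 21, 42]
nums[-1] = nums[-1]+nums[0] = 42+7 = 49 → [7, 2, 14, 21, 49]
insert 9 at 2 → [7, 2, 9, 14, 21, 49]
sum = 102

102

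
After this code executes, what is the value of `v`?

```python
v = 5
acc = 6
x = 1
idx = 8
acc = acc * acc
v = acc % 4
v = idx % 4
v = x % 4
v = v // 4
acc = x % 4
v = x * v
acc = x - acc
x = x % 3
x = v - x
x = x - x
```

0

acc = 6*6 = 36
v = 36%4 = 0
v = 8%4 = 0
v = 1%4 = 1
v = 1//4 = 0
acc = 1%4 = 1
v = 1*0 = 0
acc = 1-1 = 0
x = 1%3 = 1
x = 0-1 = -1
x = (-1)-(-1) = 0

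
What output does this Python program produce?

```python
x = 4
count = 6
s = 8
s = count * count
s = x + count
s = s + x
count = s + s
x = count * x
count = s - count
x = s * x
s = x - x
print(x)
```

1568

s = 6*6 = 36
s = 4+6 = 10
s = 10+4 = 14
count = 14+14 = 28
x = 28*4 = 112
count = 14-28 = -14
x = 14*112 = 1568
s = 1568-1568 = 0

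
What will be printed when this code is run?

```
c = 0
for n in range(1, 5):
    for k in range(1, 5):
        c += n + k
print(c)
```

80

n=1,k=1: c = 0+2 = 2
n=1,k=2: c = 2+3 = 5
n=1,k=3: c = 5+4 = 9
n=1,k=4: c = 9+5 = 14
n=2,k=1: c = 14+3 = 17
n=2,k=2: c = 17+4 = 21
n=2,k=3: c = 21+5 = 26
n=2,k=4: c = 26+6 = 32
n=3,k=1: c = 32+4 = 36
n=3,k=2: c = 36+5 = 41
n=3,k=3: c = 41+6 = 47
n=3,k=4: c = 47+7 = 54
n=4,k=1: c = 54+5 = 59
n=4,k=2: c = 59+6 = 65
n=4,k=3: c = 65+7 = 72
n=4,k=4: c = 72+8 = 80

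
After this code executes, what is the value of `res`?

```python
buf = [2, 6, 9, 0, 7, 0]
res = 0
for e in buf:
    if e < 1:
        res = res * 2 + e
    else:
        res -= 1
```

e=2: not <1, res = 0-1 = -1
e=6: not <1, res = (-1)-1 = -2
e=9: not <1, res = (-2)-1 = -3
e=0: <1, res = (-3)*2+0 = -6
e=7: not <1, res = (-6)-1 = -7
e=0: <1, res = (-7)*2+0 = -14

-14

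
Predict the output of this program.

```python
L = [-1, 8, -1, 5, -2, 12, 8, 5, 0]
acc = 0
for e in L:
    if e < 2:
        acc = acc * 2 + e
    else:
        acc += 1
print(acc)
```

e=-1: <2, acc = 0*2+(-1) = -1
e=8: not <2, acc = (-1)+1 = 0
e=-1: <2, acc = 0*2+(-1) = -1
e=5: not <2, acc = (-1)+1 = 0
e=-2: <2, acc = 0*2+(-2) = -2
e=12: not <2, acc = (-2)+1 = -1
e=8: not <2, acc = (-1)+1 = 0
e=5: not <2, acc = 0+1 = 1
e=0: <2, acc = 1*2+0 = 2

2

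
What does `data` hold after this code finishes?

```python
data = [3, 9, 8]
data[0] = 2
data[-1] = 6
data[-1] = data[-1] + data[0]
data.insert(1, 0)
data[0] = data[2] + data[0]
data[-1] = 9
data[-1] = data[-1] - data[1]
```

data[0] = 2 → [2, 9, 8]
data[-1] = 6 → [2, 9, 6]
data[-1] = data[-1]+data[0] = 6+2 = 8 → [2, 9, 8]
insert 0 at 1 → [2, 0, 9, 8]
data[0] = data[2]+data[0] = 9+2 = 11 → [11, 0, 9, 8]
data[-1] = 9 → [11, 0, 9, 9]
data[-1] = data[-1]-data[1] = 9-0 = 9 → [11, 0, 9, 9]

[11, 0, 9, 9]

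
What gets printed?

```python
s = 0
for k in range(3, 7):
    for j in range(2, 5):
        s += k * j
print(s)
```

162

k=3,j=2: s = 0+6 = 6
k=3,j=3: s = 6+9 = 15
k=3,j=4: s = 15+12 = 27
k=4,j=2: s = 27+8 = 35
k=4,j=3: s = 35+12 = 47
k=4,j=4: s = 47+16 = 63
k=5,j=2: s = 63+10 = 73
k=5,j=3: s = 73+15 = 88
k=5,j=4: s = 88+20 = 108
k=6,j=2: s = 108+12 = 120
k=6,j=3: s = 120+18 = 138
k=6,j=4: s = 138+24 = 162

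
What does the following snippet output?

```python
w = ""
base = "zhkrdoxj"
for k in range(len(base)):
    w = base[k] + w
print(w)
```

jxodrkhz

k=0: prepend 'z' → 'z'
k=1: prepend 'h' → 'hz'
k=2: prepend 'k' → 'khz'
k=3: prepend 'r' → 'rkhz'
k=4: prepend 'd' → 'drkhz'
k=5: prepend 'o' → 'odrkhz'
k=6: prepend 'x' → 'xodrkhz'
k=7: prepend 'j' → 'jxodrkhz'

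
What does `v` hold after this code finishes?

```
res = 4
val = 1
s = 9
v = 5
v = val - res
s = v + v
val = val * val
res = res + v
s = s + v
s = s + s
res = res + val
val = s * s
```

v = 1-4 = -3
s = (-3)+(-3) = -6
val = 1*1 = 1
res = 4+(-3) = 1
s = (-6)+(-3) = -9
s = (-9)+(-9) = -18
res = 1+1 = 2
val = (-18)*(-18) = 324

-3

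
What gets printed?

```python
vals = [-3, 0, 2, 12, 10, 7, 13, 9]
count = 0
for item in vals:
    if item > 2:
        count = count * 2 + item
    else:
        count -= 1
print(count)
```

item=-3: not >2, count = 0-1 = -1
item=0: not >2, count = (-1)-1 = -2
item=2: not >2, count = (-2)-1 = -3
item=12: >2, count = (-3)*2+12 = 6
item=10: >2, count = 6*2+10 = 22
item=7: >2, count = 22*2+7 = 51
item=13: >2, count = 51*2+13 = 115
item=9: >2, count = 115*2+9 = 239

239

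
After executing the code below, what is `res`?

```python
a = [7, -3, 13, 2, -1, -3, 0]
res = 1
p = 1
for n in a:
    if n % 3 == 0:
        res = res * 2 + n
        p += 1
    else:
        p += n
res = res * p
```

n=7: not %3==0; p=8
n=-3: %3==0, res = 1*2+(-3) = -1; p=9
n=13: not %3==0; p=22
n=2: not %3==0; p=24
n=-1: not %3==0; p=23
n=-3: %3==0, res = (-1)*2+(-3) = -5; p=24
n=0: %3==0, res = (-5)*2+0 = -10; p=25
res*p = (-10)*25 = -250

-250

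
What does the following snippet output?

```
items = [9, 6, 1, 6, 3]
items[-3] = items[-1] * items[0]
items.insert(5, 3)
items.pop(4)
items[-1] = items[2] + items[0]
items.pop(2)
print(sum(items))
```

items[-3] = items[-1]*items[0] = 3*9 = 27 → [9, 6, 27, 6, 3]
insert 3 at 5 → [9, 6, 27, 6, 3, 3]
pop(4) removes 3 → [9, 6, 27, 6, 3]
items[-1] = items[2]+items[0] = 27+9 = 36 → [9, 6, 27, 6, 36]
pop(2) removes 27 → [9, 6, 6, 36]
sum = 57

57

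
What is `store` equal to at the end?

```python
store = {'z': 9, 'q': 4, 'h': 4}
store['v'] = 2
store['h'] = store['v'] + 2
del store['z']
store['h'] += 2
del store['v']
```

{'q': 4, 'h': 6}

store['v'] = 2 → {'z': 9, 'q': 4, 'h': 4, 'v': 2}
store['h'] = store['v']+2 = 4 → {'z': 9, 'q': 4, 'h': 4, 'v': 2}
del 'z' → {'q': 4, 'h': 4, 'v': 2}
store['h'] = 4+2 = 6 → {'q': 4, 'h': 6, 'v': 2}
del 'v' → {'q': 4, 'h': 6}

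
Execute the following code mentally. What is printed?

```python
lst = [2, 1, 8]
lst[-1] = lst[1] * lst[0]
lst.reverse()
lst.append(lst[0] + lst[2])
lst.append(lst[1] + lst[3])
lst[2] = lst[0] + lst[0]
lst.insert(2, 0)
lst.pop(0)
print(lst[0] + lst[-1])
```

lst[-1] = lst[1]*lst[0] = 1*2 = 2 → [2, 1, 2]
reverse → [2, 1, 2]
append lst[0]+lst[2] = 2+2 = 4 → [2, 1, 2, 4]
append lst[1]+lst[3] = 1+4 = 5 → [2, 1, 2, 4, 5]
lst[2] = lst[0]+lst[0] = 2+2 = 4 → [2, 1, 4, 4, 5]
insert 0 at 2 → [2, 1, 0, 4, 4, 5]
pop(0) removes 2 → [1, 0, 4, 4, 5]
lst[0]+lst[-1] = 1+5 = 6

6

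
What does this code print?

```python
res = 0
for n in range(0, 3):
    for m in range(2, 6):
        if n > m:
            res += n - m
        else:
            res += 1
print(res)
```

n=0,m=2: not 0>2, res = 0+1 = 1
n=0,m=3: not 0>3, res = 1+1 = 2
n=0,m=4: not 0>4, res = 2+1 = 3
n=0,m=5: not 0>5, res = 3+1 = 4
n=1,m=2: not 1>2, res = 4+1 = 5
n=1,m=3: not 1>3, res = 5+1 = 6
n=1,m=4: not 1>4, res = 6+1 = 7
n=1,m=5: not 1>5, res = 7+1 = 8
n=2,m=2: not 2>2, res = 8+1 = 9
n=2,m=3: not 2>3, res = 9+1 = 10
n=2,m=4: not 2>4, res = 10+1 = 11
n=2,m=5: not 2>5, res = 11+1 = 12

12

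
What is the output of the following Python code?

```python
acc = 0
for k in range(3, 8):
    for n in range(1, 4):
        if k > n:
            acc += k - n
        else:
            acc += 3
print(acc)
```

k=3,n=1: 3>1, acc = 0+2 = 2
k=3,n=2: 3>2, acc = 2+1 = 3
k=3,n=3: not 3>3, acc = 3+3 = 6
k=4,n=1: 4>1, acc = 6+3 = 9
k=4,n=2: 4>2, acc = 9+2 = 11
k=4,n=3: 4>3, acc = 11+1 = 12
k=5,n=1: 5>1, acc = 12+4 = 16
k=5,n=2: 5>2, acc = 16+3 = 19
k=5,n=3: 5>3, acc = 19+2 = 21
k=6,n=1: 6>1, acc = 21+5 = 26
k=6,n=2: 6>2, acc = 26+4 = 30
k=6,n=3: 6>3, acc = 30+3 = 33
k=7,n=1: 7>1, acc = 33+6 = 39
k=7,n=2: 7>2, acc = 39+5 = 44
k=7,n=3: 7>3, acc = 44+4 = 48

48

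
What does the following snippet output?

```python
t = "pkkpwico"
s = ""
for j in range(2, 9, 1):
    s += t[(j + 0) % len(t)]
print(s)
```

kpwicop

j=2: add t[2]='k' → 'k'
j=3: add t[3]='p' → 'kp'
j=4: add t[4]='w' → 'kpw'
j=5: add t[5]='i' → 'kpwi'
j=6: add t[6]='c' → 'kpwic'
j=7: add t[7]='o' → 'kpwico'
j=8: add t[0]='p' → 'kpwicop'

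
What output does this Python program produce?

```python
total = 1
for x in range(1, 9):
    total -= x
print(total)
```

x=1: total = 1-1 = 0
x=2: total = 0-2 = -2
x=3: total = (-2)-3 = -5
x=4: total = (-5)-4 = -9
x=5: total = (-9)-5 = -14
x=6: total = (-14)-6 = -20
x=7: total = (-20)-7 = -27
x=8: total = (-27)-8 = -35

-35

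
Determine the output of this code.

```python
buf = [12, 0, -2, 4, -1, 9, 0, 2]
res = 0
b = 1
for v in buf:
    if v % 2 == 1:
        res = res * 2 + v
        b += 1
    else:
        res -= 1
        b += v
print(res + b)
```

v=12: not odd, res = 0-1 = -1; b=13
v=0: not odd, res = (-1)-1 = -2; b=13
v=-2: not odd, res = (-2)-1 = -3; b=11
v=4: not odd, res = (-3)-1 = -4; b=15
v=-1: odd, res = (-4)*2+(-1) = -9; b=16
v=9: odd, res = (-9)*2+9 = -9; b=17
v=0: not odd, res = (-9)-1 = -10; b=17
v=2: not odd, res = (-10)-1 = -11; b=19
res+b = (-11)+19 = 8

8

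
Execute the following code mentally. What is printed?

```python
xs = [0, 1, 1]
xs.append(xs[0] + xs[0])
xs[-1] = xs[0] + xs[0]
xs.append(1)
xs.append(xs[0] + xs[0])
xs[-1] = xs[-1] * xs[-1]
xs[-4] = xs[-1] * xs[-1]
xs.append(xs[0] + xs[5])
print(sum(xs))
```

append xs[0]+xs[0] = 0+0 = 0 → [0, 1, 1, 0]
xs[-1] = xs[0]+xs[0] = 0+0 = 0 → [0, 1, 1, 0]
append 1 → [0, 1, 1, 0, 1]
append xs[0]+xs[0] = 0+0 = 0 → [0, 1, 1, 0, 1, 0]
xs[-1] = xs[-1]*xs[-1] = 0*0 = 0 → [0, 1, 1, 0, 1, 0]
xs[-4] = xs[-1]*xs[-1] = 0*0 = 0 → [0, 1, 0, 0, 1, 0]
append xs[0]+xs[5] = 0+0 = 0 → [0, 1, 0, 0, 1, 0, 0]
sum = 2

2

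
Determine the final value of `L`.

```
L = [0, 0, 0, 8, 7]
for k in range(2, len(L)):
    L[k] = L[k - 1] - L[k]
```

k=2: L[2] = 0-0 = 0 → [0, 0, 0, 8, 7]
k=3: L[3] = 0-8 = -8 → [0, 0, 0, -8, 7]
k=4: L[4] = (-8)-7 = -15 → [0, 0, 0, -8, -15]

[0, 0, 0, -8, -15]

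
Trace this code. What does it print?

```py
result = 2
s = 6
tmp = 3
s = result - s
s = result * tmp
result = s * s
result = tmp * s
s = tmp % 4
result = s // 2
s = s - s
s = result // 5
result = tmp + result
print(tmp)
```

s = 2-6 = -4
s = 2*3 = 6
result = 6*6 = 36
result = 3*6 = 18
s = 3%4 = 3
result = 3//2 = 1
s = 3-3 = 0
s = 1//5 = 0
result = 3+1 = 4

3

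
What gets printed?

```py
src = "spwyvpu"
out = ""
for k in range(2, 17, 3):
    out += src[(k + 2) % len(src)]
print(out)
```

k=2: add src[4]='v' → 'v'
k=5: add src[0]='s' → 'vs'
k=8: add src[3]='y' → 'vsy'
k=11: add src[6]='u' → 'vsyu'
k=14: add src[2]='w' → 'vsyuw'

vsyuw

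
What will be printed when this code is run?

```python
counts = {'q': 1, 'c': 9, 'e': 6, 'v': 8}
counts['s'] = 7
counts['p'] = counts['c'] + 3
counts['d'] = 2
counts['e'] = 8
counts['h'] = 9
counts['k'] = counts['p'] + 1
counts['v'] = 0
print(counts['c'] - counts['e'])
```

1

counts['s'] = 7 → {'q': 1, 'c': 9, 'e': 6, 'v': 8, 's': 7}
counts['p'] = counts['c']+3 = 12 → {'q': 1, 'c': 9, 'e': 6, 'v': 8, 's': 7, 'p': 12}
counts['d'] = 2 → {'q': 1, 'c': 9, 'e': 6, 'v': 8, 's': 7, 'p': 12, 'd': 2}
counts['e'] = 8 → {'q': 1, 'c': 9, 'e': 8, 'v': 8, 's': 7, 'p': 12, 'd': 2}
counts['h'] = 9 → {'q': 1, 'c': 9, 'e': 8, 'v': 8, 's': 7, 'p': 12, 'd': 2, 'h': 9}
counts['k'] = counts['p']+1 = 13 → {'q': 1, 'c': 9, 'e': 8, 'v': 8, 's': 7, 'p': 12, 'd': 2, 'h': 9, 'k': 13}
counts['v'] = 0 → {'q': 1, 'c': 9, 'e': 8, 'v': 0, 's': 7, 'p': 12, 'd': 2, 'h': 9, 'k': 13}
counts['c']-counts['e'] = 9-8 = 1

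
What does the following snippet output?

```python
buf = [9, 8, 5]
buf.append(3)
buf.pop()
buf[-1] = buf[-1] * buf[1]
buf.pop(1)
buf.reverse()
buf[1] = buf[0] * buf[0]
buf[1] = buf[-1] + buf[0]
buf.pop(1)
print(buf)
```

append 3 → [9, 8, 5, 3]
pop() removes 3 → [9, 8, 5]
buf[-1] = buf[-1]*buf[1] = 5*8 = 40 → [9, 8, 40]
pop(1) removes 8 → [9, 40]
reverse → [40, 9]
buf[1] = buf[0]*buf[0] = 40*40 = 1600 → [40, 1600]
buf[1] = buf[-1]+buf[0] = 1600+40 = 1640 → [40, 1640]
pop(1) removes 1640 → [40]

[40]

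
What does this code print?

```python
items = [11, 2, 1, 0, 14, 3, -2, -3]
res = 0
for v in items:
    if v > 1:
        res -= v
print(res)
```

-30

v=11: >1, res = 0-11 = -11
v=2: >1, res = (-11)-2 = -13
v=1: not >1
v=0: not >1
v=14: >1, res = (-13)-14 = -27
v=3: >1, res = (-27)-3 = -30
v=-2: not >1
v=-3: not >1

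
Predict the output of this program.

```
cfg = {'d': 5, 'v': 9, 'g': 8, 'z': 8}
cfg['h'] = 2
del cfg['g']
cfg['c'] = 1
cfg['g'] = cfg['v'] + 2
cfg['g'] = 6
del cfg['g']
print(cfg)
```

{'d': 5, 'v': 9, 'z': 8, 'h': 2, 'c': 1}

cfg['h'] = 2 → {'d': 5, 'v': 9, 'g': 8, 'z': 8, 'h': 2}
del 'g' → {'d': 5, 'v': 9, 'z': 8, 'h': 2}
cfg['c'] = 1 → {'d': 5, 'v': 9, 'z': 8, 'h': 2, 'c': 1}
cfg['g'] = cfg['v']+2 = 11 → {'d': 5, 'v': 9, 'z': 8, 'h': 2, 'c': 1, 'g': 11}
cfg['g'] = 6 → {'d': 5, 'v': 9, 'z': 8, 'h': 2, 'c': 1, 'g': 6}
del 'g' → {'d': 5, 'v': 9, 'z': 8, 'h': 2, 'c': 1}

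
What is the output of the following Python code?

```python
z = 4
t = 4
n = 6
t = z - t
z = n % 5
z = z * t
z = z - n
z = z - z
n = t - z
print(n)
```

0

t = 4-4 = 0
z = 6%5 = 1
z = 1*0 = 0
z = 0-6 = -6
z = (-6)-(-6) = 0
n = 0-0 = 0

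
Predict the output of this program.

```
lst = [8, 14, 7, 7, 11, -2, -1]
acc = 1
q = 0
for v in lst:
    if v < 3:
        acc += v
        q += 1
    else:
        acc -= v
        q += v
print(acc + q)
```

0

v=8: not <3, acc = 1-8 = -7; q=8
v=14: not <3, acc = (-7)-14 = -21; q=22
v=7: not <3, acc = (-21)-7 = -28; q=29
v=7: not <3, acc = (-28)-7 = -35; q=36
v=11: not <3, acc = (-35)-11 = -46; q=47
v=-2: <3, acc = (-46)+(-2) = -48; q=48
v=-1: <3, acc = (-48)+(-1) = -49; q=49
acc+q = (-49)+49 = 0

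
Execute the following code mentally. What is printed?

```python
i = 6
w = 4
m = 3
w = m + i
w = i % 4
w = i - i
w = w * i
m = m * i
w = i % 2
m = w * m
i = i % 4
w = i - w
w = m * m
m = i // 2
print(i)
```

2

w = 3+6 = 9
w = 6%4 = 2
w = 6-6 = 0
w = 0*6 = 0
m = 3*6 = 18
w = 6%2 = 0
m = 0*18 = 0
i = 6%4 = 2
w = 2-0 = 2
w = 0*0 = 0
m = 2//2 = 1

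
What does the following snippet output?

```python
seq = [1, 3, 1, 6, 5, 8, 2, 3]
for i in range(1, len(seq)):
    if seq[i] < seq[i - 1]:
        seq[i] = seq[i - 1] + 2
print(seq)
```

[1, 3, 5, 6, 8, 8, 10, 12]

i=1: 3>=1, unchanged → [1, 3, 1, 6, 5, 8, 2, 3]
i=2: 1<3, seq[2] = 3+2 = 5 → [1, 3, 5, 6, 5, 8, 2, 3]
i=3: 6>=5, unchanged → [1, 3, 5, 6, 5, 8, 2, 3]
i=4: 5<6, seq[4] = 6+2 = 8 → [1, 3, 5, 6, 8, 8, 2, 3]
i=5: 8>=8, unchanged → [1, 3, 5, 6, 8, 8, 2, 3]
i=6: 2<8, seq[6] = 8+2 = 10 → [1, 3, 5, 6, 8, 8, 10, 3]
i=7: 3<10, seq[7] = 10+2 = 12 → [1, 3, 5, 6, 8, 8, 10, 12]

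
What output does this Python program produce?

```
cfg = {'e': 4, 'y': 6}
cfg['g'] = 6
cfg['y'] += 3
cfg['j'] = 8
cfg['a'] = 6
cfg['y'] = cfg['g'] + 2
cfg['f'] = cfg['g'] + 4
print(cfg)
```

cfg['g'] = 6 → {'e': 4, 'y': 6, 'g': 6}
cfg['y'] = 6+3 = 9 → {'e': 4, 'y': 9, 'g': 6}
cfg['j'] = 8 → {'e': 4, 'y': 9, 'g': 6, 'j': 8}
cfg['a'] = 6 → {'e': 4, 'y': 9, 'g': 6, 'j': 8, 'a': 6}
cfg['y'] = cfg['g']+2 = 8 → {'e': 4, 'y': 8, 'g': 6, 'j': 8, 'a': 6}
cfg['f'] = cfg['g']+4 = 10 → {'e': 4, 'y': 8, 'g': 6, 'j': 8, 'a': 6, 'f': 10}

{'e': 4, 'y': 8, 'g': 6, 'j': 8, 'a': 6, 'f': 10}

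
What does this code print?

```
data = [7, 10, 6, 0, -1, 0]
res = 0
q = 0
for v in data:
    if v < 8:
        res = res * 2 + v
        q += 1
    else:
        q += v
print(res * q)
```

v=7: <8, res = 0*2+7 = 7; q=1
v=10: not <8; q=11
v=6: <8, res = 7*2+6 = 20; q=12
v=0: <8, res = 20*2+0 = 40; q=13
v=-1: <8, res = 40*2+(-1) = 79; q=14
v=0: <8, res = 79*2+0 = 158; q=15
res*q = 158*15 = 2370

2370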